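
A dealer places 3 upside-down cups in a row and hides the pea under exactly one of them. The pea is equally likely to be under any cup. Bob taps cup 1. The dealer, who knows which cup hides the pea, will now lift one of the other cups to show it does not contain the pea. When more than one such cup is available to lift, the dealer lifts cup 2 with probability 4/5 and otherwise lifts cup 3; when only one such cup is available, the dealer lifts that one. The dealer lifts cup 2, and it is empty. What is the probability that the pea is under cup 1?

Apply Bayes' rule, conditioning on where the pea actually is.
If it is under cup 1 (prior 1/3): cup 2 is available, opened with probability 4/5; weight (1/3)·(4/5) = 4/15.
If it is under cup 2 (prior 1/3): the dealer opened cup 2, so this case is ruled out; weight (1/3)·0 = 0.
If it is under cup 3 (prior 1/3): only cup 2 is available, probability 1; weight (1/3)·1 = 1/3.
The weights sum to 3/5.
So P(the pea under cup 1 | the dealer opened cup 2) = (4/15) / (3/5) = 4/9.

4/9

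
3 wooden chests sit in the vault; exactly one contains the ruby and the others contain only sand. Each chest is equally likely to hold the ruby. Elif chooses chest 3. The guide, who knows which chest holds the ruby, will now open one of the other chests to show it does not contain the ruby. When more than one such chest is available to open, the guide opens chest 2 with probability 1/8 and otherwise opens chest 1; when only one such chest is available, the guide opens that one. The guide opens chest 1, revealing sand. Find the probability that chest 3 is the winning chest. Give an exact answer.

7/15

Condition on the true location of the ruby.
If it is in chest 1 (prior 1/3): the guide opened chest 1, so this case is ruled out; weight (1/3)·0 = 0.
If it is in chest 2 (prior 1/3): only chest 1 is available, probability 1; weight (1/3)·1 = 1/3.
If it is in chest 3 (prior 1/3): chest 2 is available but not opened, probability 7/8; weight (1/3)·(7/8) = 7/24.
The weights sum to 5/8.
So P(the ruby in chest 3 | the guide opened chest 1) = (7/24) / (5/8) = 7/15.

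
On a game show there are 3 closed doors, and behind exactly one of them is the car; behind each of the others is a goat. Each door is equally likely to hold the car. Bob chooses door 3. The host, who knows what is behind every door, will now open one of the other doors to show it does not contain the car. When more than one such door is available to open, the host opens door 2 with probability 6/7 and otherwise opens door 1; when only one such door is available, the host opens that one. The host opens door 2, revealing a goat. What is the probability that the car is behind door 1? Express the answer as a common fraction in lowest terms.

Condition on the true location of the car.
If it is behind door 1 (prior 1/3): only door 2 is available, probability 1; weight (1/3)·1 = 1/3.
If it is behind door 2 (prior 1/3): the host opened door 2, so this case is ruled out; weight (1/3)·0 = 0.
If it is behind door 3 (prior 1/3): door 2 is available, opened with probability 6/7; weight (1/3)·(6/7) = 2/7.
The weights sum to 13/21.
So P(the car behind door 1 | the host opened door 2) = (1/3) / (13/21) = 7/13.

7/13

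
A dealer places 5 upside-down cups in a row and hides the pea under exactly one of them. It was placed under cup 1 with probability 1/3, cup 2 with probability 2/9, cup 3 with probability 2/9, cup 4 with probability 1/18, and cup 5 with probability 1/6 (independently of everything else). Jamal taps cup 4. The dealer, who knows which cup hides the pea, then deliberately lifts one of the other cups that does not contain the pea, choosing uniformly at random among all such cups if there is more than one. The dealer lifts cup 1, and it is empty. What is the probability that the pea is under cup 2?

16/47

Consider each possible location of the pea in turn.
If it is under cup 1 (prior 1/3): the dealer opened cup 1, so this case is ruled out; weight (1/3)·0 = 0.
If it is under either of cups 2 and 3 (prior 2/9 each): the dealer has 3 equally likely choices, so probability 1/3; weight (2/9)·(1/3) = 2/27 each.
If it is under cup 4 (prior 1/18): the dealer has 4 equally likely choices, so probability 1/4; weight (1/18)·(1/4) = 1/72.
If it is under cup 5 (prior 1/6): the dealer has 3 equally likely choices, so probability 1/3; weight (1/6)·(1/3) = 1/18.
The weights sum to 47/216.
So P(the pea under cup 2 | the dealer opened cup 1) = (2/27) / (47/216) = 16/47.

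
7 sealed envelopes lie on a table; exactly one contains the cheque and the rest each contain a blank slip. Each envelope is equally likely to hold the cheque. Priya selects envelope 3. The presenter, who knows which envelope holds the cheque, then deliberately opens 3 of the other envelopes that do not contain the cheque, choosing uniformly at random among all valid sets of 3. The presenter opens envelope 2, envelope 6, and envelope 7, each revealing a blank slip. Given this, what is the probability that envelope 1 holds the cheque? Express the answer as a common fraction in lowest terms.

2/7

Apply Bayes' rule, conditioning on where the cheque actually is.
If it is in any of envelopes 1, 4, and 5 (prior 1/7 each): the presenter has 10 equally likely choices, so probability 1/10; weight (1/7)·(1/10) = 1/70 each.
If it is in any of envelopes 2, 6, and 7 (prior 1/7 each): that envelope was opened and seen not to hold the prize — ruled out; weight (1/7)·0 = 0 each.
If it is in envelope 3 (prior 1/7): the presenter has 20 equally likely choices, so probability 1/20; weight (1/7)·(1/20) = 1/140.
The weights sum to 1/20.
So P(the cheque in envelope 1 | the presenter opened envelope 2, envelope 6, and envelope 7) = (1/70) / (1/20) = 2/7.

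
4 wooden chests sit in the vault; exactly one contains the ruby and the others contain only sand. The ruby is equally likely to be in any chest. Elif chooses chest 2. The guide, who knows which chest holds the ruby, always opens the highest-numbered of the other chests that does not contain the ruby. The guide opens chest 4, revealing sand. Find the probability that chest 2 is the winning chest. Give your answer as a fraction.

Consider each possible location of the ruby in turn.
If it is in any of chests 1, 2, and 3 (prior 1/4 each): chest 4 is the highest-numbered option available, probability 1; weight (1/4)·1 = 1/4 each.
If it is in chest 4 (prior 1/4): the guide opened chest 4, so this case is ruled out; weight (1/4)·0 = 0.
The weights sum to 3/4.
So P(the ruby in chest 2 | the guide opened chest 4) = (1/4) / (3/4) = 1/3.

1/3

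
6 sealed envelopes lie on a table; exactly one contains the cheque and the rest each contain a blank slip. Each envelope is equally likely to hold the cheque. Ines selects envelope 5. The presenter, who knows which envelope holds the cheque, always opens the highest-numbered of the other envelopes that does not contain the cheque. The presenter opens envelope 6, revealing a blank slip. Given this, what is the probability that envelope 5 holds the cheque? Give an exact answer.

Apply Bayes' rule, conditioning on where the cheque actually is.
If it is in any of envelopes 1, 2, 3, 4, and 5 (prior 1/6 each): envelope 6 is the highest-numbered option available, probability 1; weight (1/6)·1 = 1/6 each.
If it is in envelope 6 (prior 1/6): the presenter opened envelope 6, so this case is ruled out; weight (1/6)·0 = 0.
The weights sum to 5/6.
So P(the cheque in envelope 5 | the presenter opened envelope 6) = (1/6) / (5/6) = 1/5.

1/5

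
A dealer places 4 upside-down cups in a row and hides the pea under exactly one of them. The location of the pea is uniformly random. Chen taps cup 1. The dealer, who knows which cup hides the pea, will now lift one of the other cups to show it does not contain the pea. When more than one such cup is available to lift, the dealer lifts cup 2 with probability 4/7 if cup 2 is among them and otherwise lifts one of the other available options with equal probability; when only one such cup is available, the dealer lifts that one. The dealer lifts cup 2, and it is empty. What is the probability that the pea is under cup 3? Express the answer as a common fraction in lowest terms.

1/3

Consider each possible location of the pea in turn.
If it is under any of cups 1, 3, and 4 (prior 1/4 each): cup 2 is available, opened with probability 4/7; weight (1/4)·(4/7) = 1/7 each.
If it is under cup 2 (prior 1/4): the dealer opened cup 2, so this case is ruled out; weight (1/4)·0 = 0.
The weights sum to 3/7.
So P(the pea under cup 3 | the dealer opened cup 2) = (1/7) / (3/7) = 1/3.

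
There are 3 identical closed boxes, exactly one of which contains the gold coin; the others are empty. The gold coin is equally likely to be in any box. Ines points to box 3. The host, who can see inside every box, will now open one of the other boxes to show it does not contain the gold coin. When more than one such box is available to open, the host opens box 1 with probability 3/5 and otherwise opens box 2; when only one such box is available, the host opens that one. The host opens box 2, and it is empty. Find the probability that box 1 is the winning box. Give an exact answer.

Consider each possible location of the gold coin in turn.
If it is in box 1 (prior 1/3): only box 2 is available, probability 1; weight (1/3)·1 = 1/3.
If it is in box 2 (prior 1/3): the host opened box 2, so this case is ruled out; weight (1/3)·0 = 0.
If it is in box 3 (prior 1/3): box 1 is available but not opened, probability 2/5; weight (1/3)·(2/5) = 2/15.
The weights sum to 7/15.
So P(the gold coin in box 1 | the host opened box 2) = (1/3) / (7/15) = 5/7.

5/7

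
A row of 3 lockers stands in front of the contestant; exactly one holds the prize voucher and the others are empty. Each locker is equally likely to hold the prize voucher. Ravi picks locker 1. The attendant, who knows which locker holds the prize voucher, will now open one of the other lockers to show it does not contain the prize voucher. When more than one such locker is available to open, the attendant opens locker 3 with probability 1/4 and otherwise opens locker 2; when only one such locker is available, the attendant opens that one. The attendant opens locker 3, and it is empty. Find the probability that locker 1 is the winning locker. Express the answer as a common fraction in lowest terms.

Apply Bayes' rule, conditioning on where the prize voucher actually is.
If it is in locker 1 (prior 1/3): locker 3 is available, opened with probability 1/4; weight (1/3)·(1/4) = 1/12.
If it is in locker 2 (prior 1/3): only locker 3 is available, probability 1; weight (1/3)·1 = 1/3.
If it is in locker 3 (prior 1/3): the attendant opened locker 3, so this case is ruled out; weight (1/3)·0 = 0.
The weights sum to 5/12.
So P(the prize voucher in locker 1 | the attendant opened locker 3) = (1/12) / (5/12) = 1/5.

1/5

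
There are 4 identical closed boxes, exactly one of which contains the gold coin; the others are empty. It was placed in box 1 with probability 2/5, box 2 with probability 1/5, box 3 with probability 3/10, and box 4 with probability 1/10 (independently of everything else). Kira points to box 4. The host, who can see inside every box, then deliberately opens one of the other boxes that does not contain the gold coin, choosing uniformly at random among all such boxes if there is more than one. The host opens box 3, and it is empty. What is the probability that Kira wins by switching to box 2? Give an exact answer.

Condition on the true location of the gold coin.
If it is in box 1 (prior 2/5): the host has 2 equally likely choices, so probability 1/2; weight (2/5)·(1/2) = 1/5.
If it is in box 2 (prior 1/5): the host has 2 equally likely choices, so probability 1/2; weight (1/5)·(1/2) = 1/10.
If it is in box 3 (prior 3/10): the host opened box 3, so this case is ruled out; weight (3/10)·0 = 0.
If it is in box 4 (prior 1/10): the host has 3 equally likely choices, so probability 1/3; weight (1/10)·(1/3) = 1/30.
The weights sum to 1/3.
So P(the gold coin in box 2 | the host opened box 3) = (1/10) / (1/3) = 3/10.

3/10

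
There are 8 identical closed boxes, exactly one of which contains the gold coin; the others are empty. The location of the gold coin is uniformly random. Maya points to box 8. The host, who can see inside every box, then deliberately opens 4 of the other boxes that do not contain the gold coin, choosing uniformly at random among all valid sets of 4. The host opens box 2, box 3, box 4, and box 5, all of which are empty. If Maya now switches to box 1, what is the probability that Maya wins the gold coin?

7/24

Condition on the true location of the gold coin.
If it is in any of boxes 1, 6, and 7 (prior 1/8 each): the host has 15 equally likely choices, so probability 1/15; weight (1/8)·(1/15) = 1/120 each.
If it is in any of boxes 2, 3, 4, and 5 (prior 1/8 each): that box was opened and seen not to hold the prize — ruled out; weight (1/8)·0 = 0 each.
If it is in box 8 (prior 1/8): the host has 35 equally likely choices, so probability 1/35; weight (1/8)·(1/35) = 1/280.
The weights sum to 1/35.
So P(the gold coin in box 1 | the host opened box 2, box 3, box 4, and box 5) = (1/120) / (1/35) = 7/24.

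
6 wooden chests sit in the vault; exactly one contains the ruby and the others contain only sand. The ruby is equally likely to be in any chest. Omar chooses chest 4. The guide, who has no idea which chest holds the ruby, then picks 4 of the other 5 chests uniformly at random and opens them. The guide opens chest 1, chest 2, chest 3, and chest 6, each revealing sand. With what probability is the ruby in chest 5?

Because the guide chose which chests to open without knowing where the ruby is, the choice is independent of the prize location. Learning that none of the 4 opened chests holds the ruby simply rules out those 4 locations and leaves the remaining 2 chests still equally likely by symmetry.
So P(the ruby in chest 5) = 1/2.

1/2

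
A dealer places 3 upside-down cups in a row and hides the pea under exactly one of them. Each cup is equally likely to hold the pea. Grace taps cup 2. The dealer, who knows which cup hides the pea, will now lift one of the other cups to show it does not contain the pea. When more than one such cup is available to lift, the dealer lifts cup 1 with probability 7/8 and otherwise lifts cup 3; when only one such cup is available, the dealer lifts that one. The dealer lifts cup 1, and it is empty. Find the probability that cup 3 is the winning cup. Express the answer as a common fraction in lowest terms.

Apply Bayes' rule, conditioning on where the pea actually is.
If it is under cup 1 (prior 1/3): the dealer opened cup 1, so this case is ruled out; weight (1/3)·0 = 0.
If it is under cup 2 (prior 1/3): cup 1 is available, opened with probability 7/8; weight (1/3)·(7/8) = 7/24.
If it is under cup 3 (prior 1/3): only cup 1 is available, probability 1; weight (1/3)·1 = 1/3.
The weights sum to 5/8.
So P(the pea under cup 3 | the dealer opened cup 1) = (1/3) / (5/8) = 8/15.

8/15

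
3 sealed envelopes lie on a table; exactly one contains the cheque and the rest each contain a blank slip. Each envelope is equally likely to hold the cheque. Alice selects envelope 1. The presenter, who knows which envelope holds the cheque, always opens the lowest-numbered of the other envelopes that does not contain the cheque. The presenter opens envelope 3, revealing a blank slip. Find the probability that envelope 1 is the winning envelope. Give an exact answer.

Consider each possible location of the cheque in turn.
If it is in envelope 1 (prior 1/3): the presenter would have opened envelope 2 instead, probability 0; weight (1/3)·0 = 0.
If it is in envelope 2 (prior 1/3): envelope 3 is the lowest-numbered option available, probability 1; weight (1/3)·1 = 1/3.
If it is in envelope 3 (prior 1/3): the presenter opened envelope 3, so this case is ruled out; weight (1/3)·0 = 0.
The weights sum to 1/3.
So P(the cheque in envelope 1 | the presenter opened envelope 3) = 0 / (1/3) = 0.

0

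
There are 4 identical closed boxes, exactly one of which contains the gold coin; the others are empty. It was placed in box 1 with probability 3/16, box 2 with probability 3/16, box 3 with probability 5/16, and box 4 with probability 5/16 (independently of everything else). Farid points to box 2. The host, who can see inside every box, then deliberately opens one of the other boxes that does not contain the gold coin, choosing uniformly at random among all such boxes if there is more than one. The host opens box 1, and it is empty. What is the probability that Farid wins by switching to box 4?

Consider each possible location of the gold coin in turn.
If it is in box 1 (prior 3/16): the host opened box 1, so this case is ruled out; weight (3/16)·0 = 0.
If it is in box 2 (prior 3/16): the host has 3 equally likely choices, so probability 1/3; weight (3/16)·(1/3) = 1/16.
If it is in either of boxes 3 and 4 (prior 5/16 each): the host has 2 equally likely choices, so probability 1/2; weight (5/16)·(1/2) = 5/32 each.
The weights sum to 3/8.
So P(the gold coin in box 4 | the host opened box 1) = (5/32) / (3/8) = 5/12.

5/12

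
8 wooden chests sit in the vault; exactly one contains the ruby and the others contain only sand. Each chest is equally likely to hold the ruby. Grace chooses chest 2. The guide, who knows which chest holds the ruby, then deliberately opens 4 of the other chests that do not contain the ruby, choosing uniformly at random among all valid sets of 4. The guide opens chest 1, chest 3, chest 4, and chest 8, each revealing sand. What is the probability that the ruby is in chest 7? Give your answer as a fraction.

7/24

Apply Bayes' rule, conditioning on where the ruby actually is.
If it is in any of chests 1, 3, 4, and 8 (prior 1/8 each): that chest was opened and seen not to hold the prize — ruled out; weight (1/8)·0 = 0 each.
If it is in chest 2 (prior 1/8): the guide has 35 equally likely choices, so probability 1/35; weight (1/8)·(1/35) = 1/280.
If it is in any of chests 5, 6, and 7 (prior 1/8 each): the guide has 15 equally likely choices, so probability 1/15; weight (1/8)·(1/15) = 1/120 each.
The weights sum to 1/35.
So P(the ruby in chest 7 | the guide opened chest 1, chest 3, chest 4, and chest 8) = (1/120) / (1/35) = 7/24.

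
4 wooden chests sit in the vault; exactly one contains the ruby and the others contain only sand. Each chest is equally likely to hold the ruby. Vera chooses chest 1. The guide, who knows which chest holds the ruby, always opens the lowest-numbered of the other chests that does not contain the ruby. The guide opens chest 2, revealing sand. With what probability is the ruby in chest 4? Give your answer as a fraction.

Condition on the true location of the ruby.
If it is in any of chests 1, 3, and 4 (prior 1/4 each): chest 2 is the lowest-numbered option available, probability 1; weight (1/4)·1 = 1/4 each.
If it is in chest 2 (prior 1/4): the guide opened chest 2, so this case is ruled out; weight (1/4)·0 = 0.
The weights sum to 3/4.
So P(the ruby in chest 4 | the guide opened chest 2) = (1/4) / (3/4) = 1/3.

1/3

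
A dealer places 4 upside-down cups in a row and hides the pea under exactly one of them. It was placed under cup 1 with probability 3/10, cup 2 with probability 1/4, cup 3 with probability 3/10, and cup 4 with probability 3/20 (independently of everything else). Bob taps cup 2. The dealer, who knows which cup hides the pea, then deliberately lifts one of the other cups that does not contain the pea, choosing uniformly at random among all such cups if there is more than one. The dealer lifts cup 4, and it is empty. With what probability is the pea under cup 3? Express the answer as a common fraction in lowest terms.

Consider each possible location of the pea in turn.
If it is under either of cups 1 and 3 (prior 3/10 each): the dealer has 2 equally likely choices, so probability 1/2; weight (3/10)·(1/2) = 3/20 each.
If it is under cup 2 (prior 1/4): the dealer has 3 equally likely choices, so probability 1/3; weight (1/4)·(1/3) = 1/12.
If it is under cup 4 (prior 3/20): the dealer opened cup 4, so this case is ruled out; weight (3/20)·0 = 0.
The weights sum to 23/60.
So P(the pea under cup 3 | the dealer opened cup 4) = (3/20) / (23/60) = 9/23.

9/23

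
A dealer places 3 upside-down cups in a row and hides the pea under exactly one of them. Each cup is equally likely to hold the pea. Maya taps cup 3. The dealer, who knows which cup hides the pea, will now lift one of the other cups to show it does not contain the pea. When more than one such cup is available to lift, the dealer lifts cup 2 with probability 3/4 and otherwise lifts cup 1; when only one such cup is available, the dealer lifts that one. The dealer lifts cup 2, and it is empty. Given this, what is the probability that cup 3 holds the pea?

3/7

Apply Bayes' rule, conditioning on where the pea actually is.
If it is under cup 1 (prior 1/3): only cup 2 is available, probability 1; weight (1/3)·1 = 1/3.
If it is under cup 2 (prior 1/3): the dealer opened cup 2, so this case is ruled out; weight (1/3)·0 = 0.
If it is under cup 3 (prior 1/3): cup 2 is available, opened with probability 3/4; weight (1/3)·(3/4) = 1/4.
The weights sum to 7/12.
So P(the pea under cup 3 | the dealer opened cup 2) = (1/4) / (7/12) = 3/7.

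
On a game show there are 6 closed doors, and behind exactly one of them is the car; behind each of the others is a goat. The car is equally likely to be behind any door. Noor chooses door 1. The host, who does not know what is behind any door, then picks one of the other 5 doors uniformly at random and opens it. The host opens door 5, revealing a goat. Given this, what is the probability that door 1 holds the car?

1/5

Condition on the true location of the car.
If it is behind any of doors 1, 2, 3, 4, and 6 (prior 1/6 each): the host picks door 5 with probability 1/5 regardless, and it is not the prize; weight (1/6)·(1/5) = 1/30 each.
If it is behind door 5 (prior 1/6): the host opened door 5, so this case is ruled out; weight (1/6)·0 = 0.
The weights sum to 1/6.
So P(the car behind door 1 | the host opened door 5) = (1/30) / (1/6) = 1/5.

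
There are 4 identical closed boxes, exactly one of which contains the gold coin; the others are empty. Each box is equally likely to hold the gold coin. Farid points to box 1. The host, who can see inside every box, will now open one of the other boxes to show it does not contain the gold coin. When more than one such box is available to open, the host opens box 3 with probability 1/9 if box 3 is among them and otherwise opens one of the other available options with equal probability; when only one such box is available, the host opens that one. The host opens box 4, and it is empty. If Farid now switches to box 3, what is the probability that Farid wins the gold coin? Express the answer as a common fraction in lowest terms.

Apply Bayes' rule, conditioning on where the gold coin actually is.
If it is in box 1 (prior 1/4): box 3 is available but not opened; box 4 gets probability (1 − 1/9)/2 = 4/9; weight (1/4)·(4/9) = 1/9.
If it is in box 2 (prior 1/4): box 3 is available but not opened, probability 8/9; weight (1/4)·(8/9) = 2/9.
If it is in box 3 (prior 1/4): box 3 holds the prize so is unavailable; the host chooses uniformly among the 2 others, probability 1/2; weight (1/4)·(1/2) = 1/8.
If it is in box 4 (prior 1/4): the host opened box 4, so this case is ruled out; weight (1/4)·0 = 0.
The weights sum to 11/24.
So P(the gold coin in box 3 | the host opened box 4) = (1/8) / (11/24) = 3/11.

3/11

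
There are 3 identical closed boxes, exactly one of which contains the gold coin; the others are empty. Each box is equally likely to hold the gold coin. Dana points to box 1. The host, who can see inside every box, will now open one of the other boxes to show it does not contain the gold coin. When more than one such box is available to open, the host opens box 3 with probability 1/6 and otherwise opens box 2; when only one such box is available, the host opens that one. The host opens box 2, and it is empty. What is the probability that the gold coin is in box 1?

Condition on the true location of the gold coin.
If it is in box 1 (prior 1/3): box 3 is available but not opened, probability 5/6; weight (1/3)·(5/6) = 5/18.
If it is in box 2 (prior 1/3): the host opened box 2, so this case is ruled out; weight (1/3)·0 = 0.
If it is in box 3 (prior 1/3): only box 2 is available, probability 1; weight (1/3)·1 = 1/3.
The weights sum to 11/18.
So P(the gold coin in box 1 | the host opened box 2) = (5/18) / (11/18) = 5/11.

5/11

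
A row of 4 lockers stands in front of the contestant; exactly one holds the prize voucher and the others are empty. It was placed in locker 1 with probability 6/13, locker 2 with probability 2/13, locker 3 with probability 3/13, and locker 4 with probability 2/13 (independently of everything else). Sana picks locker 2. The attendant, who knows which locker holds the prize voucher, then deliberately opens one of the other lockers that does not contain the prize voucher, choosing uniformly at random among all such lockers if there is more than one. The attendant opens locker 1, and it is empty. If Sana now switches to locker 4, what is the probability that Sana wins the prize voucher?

Consider each possible location of the prize voucher in turn.
If it is in locker 1 (prior 6/13): the attendant opened locker 1, so this case is ruled out; weight (6/13)·0 = 0.
If it is in locker 2 (prior 2/13): the attendant has 3 equally likely choices, so probability 1/3; weight (2/13)·(1/3) = 2/39.
If it is in locker 3 (prior 3/13): the attendant has 2 equally likely choices, so probability 1/2; weight (3/13)·(1/2) = 3/26.
If it is in locker 4 (prior 2/13): the attendant has 2 equally likely choices, so probability 1/2; weight (2/13)·(1/2) = 1/13.
The weights sum to 19/78.
So P(the prize voucher in locker 4 | the attendant opened locker 1) = (1/13) / (19/78) = 6/19.

6/19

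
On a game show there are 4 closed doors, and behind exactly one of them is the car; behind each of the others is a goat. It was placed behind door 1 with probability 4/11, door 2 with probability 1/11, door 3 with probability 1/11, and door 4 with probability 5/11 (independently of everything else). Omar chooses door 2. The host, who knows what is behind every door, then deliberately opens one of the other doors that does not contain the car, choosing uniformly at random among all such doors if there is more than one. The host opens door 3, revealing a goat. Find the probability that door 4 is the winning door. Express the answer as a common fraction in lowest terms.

15/29

Condition on the true location of the car.
If it is behind door 1 (prior 4/11): the host has 2 equally likely choices, so probability 1/2; weight (4/11)·(1/2) = 2/11.
If it is behind door 2 (prior 1/11): the host has 3 equally likely choices, so probability 1/3; weight (1/11)·(1/3) = 1/33.
If it is behind door 3 (prior 1/11): the host opened door 3, so this case is ruled out; weight (1/11)·0 = 0.
If it is behind door 4 (prior 5/11): the host has 2 equally likely choices, so probability 1/2; weight (5/11)·(1/2) = 5/22.
The weights sum to 29/66.
So P(the car behind door 4 | the host opened door 3) = (5/22) / (29/66) = 15/29.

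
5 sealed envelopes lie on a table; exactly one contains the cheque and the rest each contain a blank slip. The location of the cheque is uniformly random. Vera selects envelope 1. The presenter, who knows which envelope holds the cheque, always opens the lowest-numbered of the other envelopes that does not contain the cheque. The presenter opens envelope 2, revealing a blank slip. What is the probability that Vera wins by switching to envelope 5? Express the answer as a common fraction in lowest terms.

Consider each possible location of the cheque in turn.
If it is in any of envelopes 1, 3, 4, and 5 (prior 1/5 each): envelope 2 is the lowest-numbered option available, probability 1; weight (1/5)·1 = 1/5 each.
If it is in envelope 2 (prior 1/5): the presenter opened envelope 2, so this case is ruled out; weight (1/5)·0 = 0.
The weights sum to 4/5.
So P(the cheque in envelope 5 | the presenter opened envelope 2) = (1/5) / (4/5) = 1/4.

1/4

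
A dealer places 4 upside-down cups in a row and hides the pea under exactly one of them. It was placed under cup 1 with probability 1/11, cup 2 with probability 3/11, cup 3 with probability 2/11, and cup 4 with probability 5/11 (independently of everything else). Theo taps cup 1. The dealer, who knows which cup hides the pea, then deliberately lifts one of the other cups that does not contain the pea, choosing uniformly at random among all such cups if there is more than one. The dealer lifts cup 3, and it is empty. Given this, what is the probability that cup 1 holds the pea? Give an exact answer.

Consider each possible location of the pea in turn.
If it is under cup 1 (prior 1/11): the dealer has 3 equally likely choices, so probability 1/3; weight (1/11)·(1/3) = 1/33.
If it is under cup 2 (prior 3/11): the dealer has 2 equally likely choices, so probability 1/2; weight (3/11)·(1/2) = 3/22.
If it is under cup 3 (prior 2/11): the dealer opened cup 3, so this case is ruled out; weight (2/11)·0 = 0.
If it is under cup 4 (prior 5/11): the dealer has 2 equally likely choices, so probability 1/2; weight (5/11)·(1/2) = 5/22.
The weights sum to 13/33.
So P(the pea under cup 1 | the dealer opened cup 3) = (1/33) / (13/33) = 1/13.

1/13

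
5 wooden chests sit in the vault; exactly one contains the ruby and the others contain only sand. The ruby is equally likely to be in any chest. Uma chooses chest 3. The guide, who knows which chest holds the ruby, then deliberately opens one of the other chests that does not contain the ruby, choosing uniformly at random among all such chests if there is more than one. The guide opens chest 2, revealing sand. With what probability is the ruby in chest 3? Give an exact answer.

Consider each possible location of the ruby in turn.
If it is in any of chests 1, 4, and 5 (prior 1/5 each): the guide has 3 equally likely choices, so probability 1/3; weight (1/5)·(1/3) = 1/15 each.
If it is in chest 2 (prior 1/5): the guide opened chest 2, so this case is ruled out; weight (1/5)·0 = 0.
If it is in chest 3 (prior 1/5): the guide has 4 equally likely choices, so probability 1/4; weight (1/5)·(1/4) = 1/20.
The weights sum to 1/4.
So P(the ruby in chest 3 | the guide opened chest 2) = (1/20) / (1/4) = 1/5.

1/5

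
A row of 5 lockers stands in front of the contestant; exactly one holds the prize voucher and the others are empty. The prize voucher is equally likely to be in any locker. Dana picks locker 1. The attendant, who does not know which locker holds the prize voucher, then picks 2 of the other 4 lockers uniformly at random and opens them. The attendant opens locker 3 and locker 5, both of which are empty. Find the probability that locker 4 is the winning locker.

Condition on the true location of the prize voucher.
If it is in any of lockers 1, 2, and 4 (prior 1/5 each): the attendant picks exactly this set with probability 1/6 regardless, and none is the prize; weight (1/5)·(1/6) = 1/30 each.
If it is in either of lockers 3 and 5 (prior 1/5 each): that locker was opened and seen not to hold the prize — ruled out; weight (1/5)·0 = 0 each.
The weights sum to 1/10.
So P(the prize voucher in locker 4 | the attendant opened locker 3 and locker 5) = (1/30) / (1/10) = 1/3.

1/3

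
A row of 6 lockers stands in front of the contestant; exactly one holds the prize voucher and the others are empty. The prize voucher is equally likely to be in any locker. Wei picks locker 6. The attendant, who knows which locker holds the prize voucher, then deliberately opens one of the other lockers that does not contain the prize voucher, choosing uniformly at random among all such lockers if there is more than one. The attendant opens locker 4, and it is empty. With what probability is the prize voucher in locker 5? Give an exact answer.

Condition on the true location of the prize voucher.
If it is in any of lockers 1, 2, 3, and 5 (prior 1/6 each): the attendant has 4 equally likely choices, so probability 1/4; weight (1/6)·(1/4) = 1/24 each.
If it is in locker 4 (prior 1/6): the attendant opened locker 4, so this case is ruled out; weight (1/6)·0 = 0.
If it is in locker 6 (prior 1/6): the attendant has 5 equally likely choices, so probability 1/5; weight (1/6)·(1/5) = 1/30.
The weights sum to 1/5.
So P(the prize voucher in locker 5 | the attendant opened locker 4) = (1/24) / (1/5) = 5/24.

5/24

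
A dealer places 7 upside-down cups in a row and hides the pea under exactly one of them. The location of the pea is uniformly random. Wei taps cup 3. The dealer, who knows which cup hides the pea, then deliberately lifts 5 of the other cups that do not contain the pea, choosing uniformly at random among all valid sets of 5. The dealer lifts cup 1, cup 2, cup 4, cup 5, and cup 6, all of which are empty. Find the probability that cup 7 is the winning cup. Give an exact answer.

6/7

Consider each possible location of the pea in turn.
If it is under any of cups 1, 2, 4, 5, and 6 (prior 1/7 each): that cup was opened and seen not to hold the prize — ruled out; weight (1/7)·0 = 0 each.
If it is under cup 3 (prior 1/7): the dealer has 6 equally likely choices, so probability 1/6; weight (1/7)·(1/6) = 1/42.
If it is under cup 7 (prior 1/7): the dealer has no choice, probability 1; weight (1/7)·1 = 1/7.
The weights sum to 1/6.
So P(the pea under cup 7 | the dealer opened cup 1, cup 2, cup 4, cup 5, and cup 6) = (1/7) / (1/6) = 6/7.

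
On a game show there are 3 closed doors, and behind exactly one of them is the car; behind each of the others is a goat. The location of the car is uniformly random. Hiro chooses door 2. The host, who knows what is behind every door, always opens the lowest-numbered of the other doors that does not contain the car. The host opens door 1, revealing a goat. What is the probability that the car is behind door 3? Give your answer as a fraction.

Consider each possible location of the car in turn.
If it is behind door 1 (prior 1/3): the host opened door 1, so this case is ruled out; weight (1/3)·0 = 0.
If it is behind either of doors 2 and 3 (prior 1/3 each): door 1 is the lowest-numbered option available, probability 1; weight (1/3)·1 = 1/3 each.
The weights sum to 2/3.
So P(the car behind door 3 | the host opened door 1) = (1/3) / (2/3) = 1/2.

1/2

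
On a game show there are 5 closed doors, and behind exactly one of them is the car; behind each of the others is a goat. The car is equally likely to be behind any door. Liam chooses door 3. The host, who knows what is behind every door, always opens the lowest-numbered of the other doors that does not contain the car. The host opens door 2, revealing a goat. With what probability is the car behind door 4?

0

Consider each possible location of the car in turn.
If it is behind door 1 (prior 1/5): door 2 is the lowest-numbered option available, probability 1; weight (1/5)·1 = 1/5.
If it is behind door 2 (prior 1/5): the host opened door 2, so this case is ruled out; weight (1/5)·0 = 0.
If it is behind any of doors 3, 4, and 5 (prior 1/5 each): the host would have opened door 1 instead, probability 0; weight (1/5)·0 = 0 each.
The weights sum to 1/5.
So P(the car behind door 4 | the host opened door 2) = 0 / (1/5) = 0.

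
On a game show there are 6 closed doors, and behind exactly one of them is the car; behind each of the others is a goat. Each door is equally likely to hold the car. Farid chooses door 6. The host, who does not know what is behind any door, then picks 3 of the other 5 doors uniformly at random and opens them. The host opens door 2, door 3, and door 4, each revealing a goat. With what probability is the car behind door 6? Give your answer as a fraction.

1/3

Condition on the true location of the car.
If it is behind any of doors 1, 5, and 6 (prior 1/6 each): the host picks exactly this set with probability 1/10 regardless, and none is the prize; weight (1/6)·(1/10) = 1/60 each.
If it is behind any of doors 2, 3, and 4 (prior 1/6 each): that door was opened and seen not to hold the prize — ruled out; weight (1/6)·0 = 0 each.
The weights sum to 1/20.
So P(the car behind door 6 | the host opened door 2, door 3, and door 4) = (1/60) / (1/20) = 1/3.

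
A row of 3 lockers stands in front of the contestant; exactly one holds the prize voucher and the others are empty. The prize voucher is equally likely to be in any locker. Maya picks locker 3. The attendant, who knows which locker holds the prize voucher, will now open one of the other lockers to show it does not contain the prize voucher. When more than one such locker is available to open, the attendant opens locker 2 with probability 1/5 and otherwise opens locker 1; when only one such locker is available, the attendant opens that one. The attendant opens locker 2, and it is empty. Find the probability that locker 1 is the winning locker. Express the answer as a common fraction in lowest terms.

5/6

Consider each possible location of the prize voucher in turn.
If it is in locker 1 (prior 1/3): only locker 2 is available, probability 1; weight (1/3)·1 = 1/3.
If it is in locker 2 (prior 1/3): the attendant opened locker 2, so this case is ruled out; weight (1/3)·0 = 0.
If it is in locker 3 (prior 1/3): locker 2 is available, opened with probability 1/5; weight (1/3)·(1/5) = 1/15.
The weights sum to 2/5.
So P(the prize voucher in locker 1 | the attendant opened locker 2) = (1/3) / (2/5) = 5/6.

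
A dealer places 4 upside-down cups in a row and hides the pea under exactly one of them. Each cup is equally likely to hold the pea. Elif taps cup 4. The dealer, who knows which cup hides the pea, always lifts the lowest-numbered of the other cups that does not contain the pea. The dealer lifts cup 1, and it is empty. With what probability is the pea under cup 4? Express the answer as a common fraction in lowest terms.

Apply Bayes' rule, conditioning on where the pea actually is.
If it is under cup 1 (prior 1/4): the dealer opened cup 1, so this case is ruled out; weight (1/4)·0 = 0.
If it is under any of cups 2, 3, and 4 (prior 1/4 each): cup 1 is the lowest-numbered option available, probability 1; weight (1/4)·1 = 1/4 each.
The weights sum to 3/4.
So P(the pea under cup 4 | the dealer opened cup 1) = (1/4) / (3/4) = 1/3.

1/3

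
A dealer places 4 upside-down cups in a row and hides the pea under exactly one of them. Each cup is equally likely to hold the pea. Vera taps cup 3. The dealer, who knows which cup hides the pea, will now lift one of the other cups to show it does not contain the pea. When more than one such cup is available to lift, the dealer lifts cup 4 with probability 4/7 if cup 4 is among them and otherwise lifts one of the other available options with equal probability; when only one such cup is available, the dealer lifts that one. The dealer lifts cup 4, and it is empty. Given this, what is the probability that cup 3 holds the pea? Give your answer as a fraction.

1/3

Consider each possible location of the pea in turn.
If it is under any of cups 1, 2, and 3 (prior 1/4 each): cup 4 is available, opened with probability 4/7; weight (1/4)·(4/7) = 1/7 each.
If it is under cup 4 (prior 1/4): the dealer opened cup 4, so this case is ruled out; weight (1/4)·0 = 0.
The weights sum to 3/7.
So P(the pea under cup 3 | the dealer opened cup 4) = (1/7) / (3/7) = 1/3.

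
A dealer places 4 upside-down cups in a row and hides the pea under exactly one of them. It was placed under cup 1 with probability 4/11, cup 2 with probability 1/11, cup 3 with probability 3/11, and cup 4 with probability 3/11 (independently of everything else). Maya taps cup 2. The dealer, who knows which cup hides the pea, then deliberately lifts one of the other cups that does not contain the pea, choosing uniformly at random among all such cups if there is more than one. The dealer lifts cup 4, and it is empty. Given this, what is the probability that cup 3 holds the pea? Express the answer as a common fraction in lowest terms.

9/23

Consider each possible location of the pea in turn.
If it is under cup 1 (prior 4/11): the dealer has 2 equally likely choices, so probability 1/2; weight (4/11)·(1/2) = 2/11.
If it is under cup 2 (prior 1/11): the dealer has 3 equally likely choices, so probability 1/3; weight (1/11)·(1/3) = 1/33.
If it is under cup 3 (prior 3/11): the dealer has 2 equally likely choices, so probability 1/2; weight (3/11)·(1/2) = 3/22.
If it is under cup 4 (prior 3/11): the dealer opened cup 4, so this case is ruled out; weight (3/11)·0 = 0.
The weights sum to 23/66.
So P(the pea under cup 3 | the dealer opened cup 4) = (3/22) / (23/66) = 9/23.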